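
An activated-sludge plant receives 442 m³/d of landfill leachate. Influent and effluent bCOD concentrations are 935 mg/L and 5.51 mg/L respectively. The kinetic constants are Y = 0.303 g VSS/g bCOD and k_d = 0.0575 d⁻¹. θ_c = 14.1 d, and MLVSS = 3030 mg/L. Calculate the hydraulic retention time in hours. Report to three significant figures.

Steady-state biomass mass balance: V·X·(1 + k_d·θ_c) = Y·Q·(S₀ − S)·θ_c, so V = 0.303 × 442 × (935 − 5.51) × 14.1 / [3030 × (1 + 0.0575 × 14.1)] = 1.76×10^6 / 5487 = 319.9 m³.
τ = V/Q = 319.9/442 = 0.7238 d, or 17.37 h.

τ ≈ 17.4 h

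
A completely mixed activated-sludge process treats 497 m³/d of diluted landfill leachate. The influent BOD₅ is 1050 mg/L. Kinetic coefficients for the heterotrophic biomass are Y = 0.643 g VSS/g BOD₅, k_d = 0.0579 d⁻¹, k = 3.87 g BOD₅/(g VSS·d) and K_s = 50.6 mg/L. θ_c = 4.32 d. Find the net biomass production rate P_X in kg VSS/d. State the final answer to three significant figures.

P_X ≈ 267 kg VSS/d

For a completely mixed reactor with recycle the Lawrence–McCarty relation gives S = K_s·(1 + k_d·θ_c) / [θ_c·(Y·k − k_d) − 1] = 50.6 × (1 + 0.0579 × 4.32) / [4.32 × (0.643 × 3.87 − 0.0579) − 1] = 63.26 / 9.500 = 6.659 mg/L.
Y_obs = Y / (1 + k_d θ_c) = 0.643 / (1 + 0.0579 × 4.32) = 0.643 / 1.250 = 0.5143.
Q·(S₀ − S) = 497 × (1050 − 6.66) × 10⁻³ = 518.5 kg/d removed.
So the net sludge growth is P_X = 0.5143 × 518.5 = 266.7 kg VSS/d.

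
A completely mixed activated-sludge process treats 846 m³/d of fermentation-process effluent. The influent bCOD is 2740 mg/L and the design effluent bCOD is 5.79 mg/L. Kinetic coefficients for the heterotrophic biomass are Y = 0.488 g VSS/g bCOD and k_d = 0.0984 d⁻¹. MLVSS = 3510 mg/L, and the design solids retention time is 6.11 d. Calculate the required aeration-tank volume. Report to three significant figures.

Rearranging the biomass balance for a CMAS with decay, V = Y·Q·ΔS·θ_c / [X·(1+k_d θ_c)] = 0.488 × 846 × (2740 − 5.79) × 6.11 / [3510 × (1 + 0.0984 × 6.11)] = 6.9×10^6 / 5620 = 1227 m³.

V ≈ 1230 m³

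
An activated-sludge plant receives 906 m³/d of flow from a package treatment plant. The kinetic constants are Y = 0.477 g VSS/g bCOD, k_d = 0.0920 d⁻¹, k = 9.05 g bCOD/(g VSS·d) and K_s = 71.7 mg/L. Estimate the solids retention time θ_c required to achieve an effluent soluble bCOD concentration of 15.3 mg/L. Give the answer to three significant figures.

At the target effluent, Y k S/(K_s+S) = 0.477×9.05×15.3/87.00 = 0.7592 d⁻¹.
1/θ_c = 0.7592 − 0.0920 = 0.6672 d⁻¹, so θ_c = 1.499 d.

θ_c ≈ 1.50 d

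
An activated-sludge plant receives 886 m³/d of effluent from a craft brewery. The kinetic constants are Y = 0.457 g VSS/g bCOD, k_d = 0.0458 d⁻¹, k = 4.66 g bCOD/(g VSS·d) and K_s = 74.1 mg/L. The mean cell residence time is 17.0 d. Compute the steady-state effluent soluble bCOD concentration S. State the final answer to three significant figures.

Effluent substrate depends only on kinetics and SRT: S = K_s(1 + k_d θ_c) / [θ_c(Yk − k_d) − 1] = 74.1 × (1 + 0.0458 × 17.0) / [17.0 × (0.457 × 4.66 − 0.0458) − 1] = 131.8 / 34.42 = 3.828 mg/L.

S ≈ 3.83 mg/L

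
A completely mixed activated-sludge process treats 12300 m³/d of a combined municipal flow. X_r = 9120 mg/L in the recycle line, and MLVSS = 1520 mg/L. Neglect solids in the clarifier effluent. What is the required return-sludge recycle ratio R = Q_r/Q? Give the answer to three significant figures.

Solids balance on the clarifier gives (1+R)X = R·X_r, so R = X/(X_r − X) = 1520 / (9120 − 1520) = 0.2000.

R ≈ 0.200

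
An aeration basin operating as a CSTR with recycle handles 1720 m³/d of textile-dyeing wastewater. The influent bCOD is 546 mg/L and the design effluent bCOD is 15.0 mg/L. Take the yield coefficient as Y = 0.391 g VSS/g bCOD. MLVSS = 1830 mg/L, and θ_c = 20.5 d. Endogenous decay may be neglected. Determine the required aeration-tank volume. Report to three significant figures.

V ≈ 4000 m³

V·X = Y·Q·ΔS·θ_c gives V = 0.391 × 1720 × (546 − 15.0) × 20.5 / 1830 = 4000 m³.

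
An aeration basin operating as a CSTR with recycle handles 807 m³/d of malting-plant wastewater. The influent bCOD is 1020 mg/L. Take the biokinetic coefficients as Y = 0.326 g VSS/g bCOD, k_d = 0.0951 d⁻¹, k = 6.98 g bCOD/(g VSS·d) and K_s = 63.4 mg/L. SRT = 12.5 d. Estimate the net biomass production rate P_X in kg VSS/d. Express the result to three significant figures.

P_X ≈ 122 kg VSS/d

For a completely mixed reactor with recycle the Lawrence–McCarty relation gives S = K_s·(1 + k_d·θ_c) / [θ_c·(Y·k − k_d) − 1] = 63.4 × (1 + 0.0951 × 12.5) / [12.5 × (0.326 × 6.98 − 0.0951) − 1] = 138.8 / 26.25 = 5.285 mg/L.
Y_obs = Y / (1 + k_d θ_c) = 0.326 / (1 + 0.0951 × 12.5) = 0.326 / 2.189 = 0.1489.
Q·(S₀ − S) = 807 × (1020 − 5.29) × 10⁻³ = 818.9 kg/d removed.
Biomass produced: P_X = Y_obs·Q·ΔS = 0.1489 × 818.9 ≈ 122.0 kg VSS/d.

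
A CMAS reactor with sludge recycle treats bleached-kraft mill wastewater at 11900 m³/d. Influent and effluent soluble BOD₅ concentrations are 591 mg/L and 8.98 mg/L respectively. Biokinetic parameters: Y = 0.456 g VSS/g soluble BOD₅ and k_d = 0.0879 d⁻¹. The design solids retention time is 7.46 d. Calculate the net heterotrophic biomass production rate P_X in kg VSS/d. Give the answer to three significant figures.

P_X ≈ 1910 kg VSS/d

The observed yield is Y_obs = Y/(1 + k_d·θ_c) = 0.456 / (1 + 0.0879 × 7.46) = 0.456 / 1.656 = 0.2754 g VSS per g soluble BOD₅ removed.
ΔS = 591 − 8.98 = 582.0 mg/L, so the substrate removal rate is 11900 × 582.0/1000 = 6926 kg soluble BOD₅/d.
Biomass produced: P_X = Y_obs·Q·ΔS = 0.2754 × 6926 ≈ 1907 kg VSS/d.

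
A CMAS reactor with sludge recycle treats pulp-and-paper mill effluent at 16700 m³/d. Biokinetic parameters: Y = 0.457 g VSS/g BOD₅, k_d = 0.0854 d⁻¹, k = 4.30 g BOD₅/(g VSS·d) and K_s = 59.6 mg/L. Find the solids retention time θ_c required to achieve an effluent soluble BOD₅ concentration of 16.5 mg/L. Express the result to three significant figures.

At the target effluent, Y k S/(K_s+S) = 0.457×4.30×16.5/76.10 = 0.4261 d⁻¹.
1/θ_c = 0.4261 − 0.0854 = 0.3407 d⁻¹, so θ_c = 2.935 d.

θ_c ≈ 2.94 d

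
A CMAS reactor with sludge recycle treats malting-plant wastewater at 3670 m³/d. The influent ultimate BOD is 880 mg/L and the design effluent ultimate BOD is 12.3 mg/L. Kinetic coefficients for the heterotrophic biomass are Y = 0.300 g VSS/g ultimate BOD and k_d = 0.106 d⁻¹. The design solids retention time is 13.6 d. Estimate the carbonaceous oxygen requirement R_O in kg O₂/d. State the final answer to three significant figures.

R_O ≈ 2630 kg O₂/d

Correct the yield for decay: Y_obs = Y/(1 + k_d θ_c) = 0.300 / (1 + 0.106 × 13.6) = 0.300 / 2.442 = 0.1229.
Substrate removed = Q·(S₀ − S) = 3670 m³/d × (880 − 12.3) g/m³ = 3.18×10^6 g/d = 3184 kg/d.
Net sludge production P_X = 0.1229 × 3184 = 391.3 kg VSS/d.
Carbonaceous O₂ demand = substrate oxidised − cell-mass equivalent = 3184 − 1.42 × 391.3 = 2629 kg O₂/d.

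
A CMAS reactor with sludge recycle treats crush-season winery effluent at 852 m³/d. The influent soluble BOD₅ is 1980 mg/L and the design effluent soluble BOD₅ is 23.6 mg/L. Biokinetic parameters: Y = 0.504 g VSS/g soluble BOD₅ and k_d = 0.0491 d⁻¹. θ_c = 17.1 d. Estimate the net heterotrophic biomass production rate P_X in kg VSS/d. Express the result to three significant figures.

The observed yield is Y_obs = Y/(1 + k_d·θ_c) = 0.504 / (1 + 0.0491 × 17.1) = 0.504 / 1.840 = 0.2740 g VSS per g soluble BOD₅ removed.
Q·(S₀ − S) = 852 × (1980 − 23.6) × 10⁻³ = 1667 kg/d removed.
P_X = Y_obs · Q(S₀ − S) = 0.2740 × 1667 = 456.7 kg VSS/d.

P_X ≈ 457 kg VSS/d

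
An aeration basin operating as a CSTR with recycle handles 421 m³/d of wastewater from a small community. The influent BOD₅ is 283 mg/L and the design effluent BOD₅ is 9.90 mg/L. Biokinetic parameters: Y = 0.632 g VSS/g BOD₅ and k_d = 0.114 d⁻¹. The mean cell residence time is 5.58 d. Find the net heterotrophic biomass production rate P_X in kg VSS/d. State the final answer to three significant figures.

P_X ≈ 44.4 kg VSS/d

The observed yield is Y_obs = Y/(1 + k_d·θ_c) = 0.632 / (1 + 0.114 × 5.58) = 0.632 / 1.636 = 0.3863 g VSS per g BOD₅ removed.
Mass of BOD₅ removed per day: Q(S₀ − S) = 421 × 273.1 g/m³ = 115.0 kg/d.
P_X = Y_obs · Q(S₀ − S) = 0.3863 × 115.0 = 44.41 kg VSS/d.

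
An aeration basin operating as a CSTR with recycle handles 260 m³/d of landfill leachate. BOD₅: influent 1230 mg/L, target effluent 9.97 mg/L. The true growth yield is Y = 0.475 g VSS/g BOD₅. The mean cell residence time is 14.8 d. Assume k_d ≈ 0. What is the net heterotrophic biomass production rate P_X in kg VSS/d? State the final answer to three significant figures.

P_X ≈ 151 kg VSS/d

Since k_d ≈ 0, Y_obs = Y = 0.475 g VSS/g BOD₅.
Substrate removed = Q·(S₀ − S) = 260 m³/d × (1230 − 9.97) g/m³ = 3.17×10^5 g/d = 317.2 kg/d.
Net biomass production P_X = Y_obs × Q·(S₀ − S) = 0.4750 × 317.2 = 150.7 kg VSS/d.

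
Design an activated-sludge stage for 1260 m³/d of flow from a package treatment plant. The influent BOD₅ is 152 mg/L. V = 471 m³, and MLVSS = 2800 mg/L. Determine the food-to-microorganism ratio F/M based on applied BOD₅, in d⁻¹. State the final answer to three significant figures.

F/M ≈ 0.145 d⁻¹

F/M = Q·S₀ / (V·X) = 1260 × 152 / (471.0 × 2800) = 0.1452 g BOD₅·(g VSS·d)⁻¹.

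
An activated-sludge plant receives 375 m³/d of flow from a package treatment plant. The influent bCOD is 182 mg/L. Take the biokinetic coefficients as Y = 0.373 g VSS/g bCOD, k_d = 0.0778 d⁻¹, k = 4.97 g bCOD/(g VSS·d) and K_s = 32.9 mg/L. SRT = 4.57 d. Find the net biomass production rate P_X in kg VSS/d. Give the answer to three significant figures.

P_X ≈ 18.1 kg VSS/d

For a completely mixed reactor with recycle the Lawrence–McCarty relation gives S = K_s·(1 + k_d·θ_c) / [θ_c·(Y·k − k_d) − 1] = 32.9 × (1 + 0.0778 × 4.57) / [4.57 × (0.373 × 4.97 − 0.0778) − 1] = 44.60 / 7.116 = 6.267 mg/L.
Y_obs = Y / (1 + k_d θ_c) = 0.373 / (1 + 0.0778 × 4.57) = 0.373 / 1.356 = 0.2752.
Q·(S₀ − S) = 375 × (182 − 6.27) × 10⁻³ = 65.90 kg/d removed.
So the net sludge growth is P_X = 0.2752 × 65.90 = 18.13 kg VSS/d.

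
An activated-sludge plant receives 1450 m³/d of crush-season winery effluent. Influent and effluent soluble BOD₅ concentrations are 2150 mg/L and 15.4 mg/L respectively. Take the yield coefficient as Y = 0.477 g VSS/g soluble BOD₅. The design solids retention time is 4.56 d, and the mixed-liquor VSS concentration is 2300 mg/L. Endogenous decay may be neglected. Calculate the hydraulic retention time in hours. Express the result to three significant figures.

τ ≈ 48.4 h

With k_d = 0 the design equation reduces to V = Y Q (S₀−S) θ_c / X = 0.477 × 1450 × (2150 − 15.4) × 4.56 / 2300 = 2927 m³.
Hydraulic retention time τ = V/Q = 2927 / 1450 = 2.019 d = 48.45 h.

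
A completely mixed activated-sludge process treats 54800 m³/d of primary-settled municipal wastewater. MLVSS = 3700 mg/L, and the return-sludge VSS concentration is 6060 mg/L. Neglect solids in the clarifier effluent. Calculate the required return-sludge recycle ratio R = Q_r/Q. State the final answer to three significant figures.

R ≈ 1.57

R = Q_r/Q = X/(X_r − X) = 3700 / (6060 − 3700) = 1.568.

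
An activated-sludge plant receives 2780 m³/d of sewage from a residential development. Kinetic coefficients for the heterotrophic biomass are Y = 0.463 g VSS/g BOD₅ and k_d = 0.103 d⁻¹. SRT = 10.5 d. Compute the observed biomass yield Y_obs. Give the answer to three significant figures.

Y_obs = Y / (1 + k_d θ_c) = 0.463 / (1 + 0.103 × 10.5) = 0.463 / 2.082 = 0.2224.

Y_obs ≈ 0.222 g VSS/g BOD₅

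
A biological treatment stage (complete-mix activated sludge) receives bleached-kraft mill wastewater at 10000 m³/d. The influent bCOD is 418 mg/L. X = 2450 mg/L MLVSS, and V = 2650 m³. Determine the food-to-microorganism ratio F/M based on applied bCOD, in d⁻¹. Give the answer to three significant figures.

Food-to-microorganism ratio F/M = Q S₀ / (V X) = 10000 × 418 / (2650 × 2450) = 0.6438 d⁻¹.

F/M ≈ 0.644 d⁻¹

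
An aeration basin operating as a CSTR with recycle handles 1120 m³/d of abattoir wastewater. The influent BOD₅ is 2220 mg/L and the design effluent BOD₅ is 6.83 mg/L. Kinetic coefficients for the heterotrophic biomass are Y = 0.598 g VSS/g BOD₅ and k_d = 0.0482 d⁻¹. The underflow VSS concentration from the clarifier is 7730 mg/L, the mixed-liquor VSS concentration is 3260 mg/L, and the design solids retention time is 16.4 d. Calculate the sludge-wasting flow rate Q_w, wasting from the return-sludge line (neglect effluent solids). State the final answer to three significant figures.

Q_w ≈ 107 m³/d

Rearranging the biomass balance for a CMAS with decay, V = Y·Q·ΔS·θ_c / [X·(1+k_d θ_c)] = 0.598 × 1120 × (2220 − 6.83) × 16.4 / [3260 × (1 + 0.0482 × 16.4)] = 2.43×10^7 / 5837 = 4165 m³.
θ_c = V·X/(Q_w·X_r) when wasting from the recycle, so Q_w = V·X/(θ_c·X_r) = 4165 × 3260 / (16.4 × 7730) = 107.1 m³/d.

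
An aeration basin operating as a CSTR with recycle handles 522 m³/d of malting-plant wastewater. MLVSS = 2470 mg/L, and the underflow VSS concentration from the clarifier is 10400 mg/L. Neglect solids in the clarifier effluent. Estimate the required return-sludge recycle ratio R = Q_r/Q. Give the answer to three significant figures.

Solids balance on the clarifier gives (1+R)X = R·X_r, so R = X/(X_r − X) = 2470 / (10400 − 2470) = 0.3115.

R ≈ 0.311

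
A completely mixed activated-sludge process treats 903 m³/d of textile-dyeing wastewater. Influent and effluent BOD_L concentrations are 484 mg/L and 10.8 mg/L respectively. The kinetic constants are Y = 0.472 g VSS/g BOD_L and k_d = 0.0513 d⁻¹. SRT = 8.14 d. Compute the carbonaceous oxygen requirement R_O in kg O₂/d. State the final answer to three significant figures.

R_O ≈ 225 kg O₂/d

Correct the yield for decay: Y_obs = Y/(1 + k_d θ_c) = 0.472 / (1 + 0.0513 × 8.14) = 0.472 / 1.418 = 0.3330.
Q·(S₀ − S) = 903 × (484 − 10.8) × 10⁻³ = 427.3 kg/d removed.
P_X = Y_obs·Q·(S₀ − S) = 0.3330 × 427.3 = 142.3 kg VSS/d.
R_O = Q·(S₀ − S) − 1.42·P_X = 427.3 − 1.42 × 142.3 = 225.3 kg O₂/d.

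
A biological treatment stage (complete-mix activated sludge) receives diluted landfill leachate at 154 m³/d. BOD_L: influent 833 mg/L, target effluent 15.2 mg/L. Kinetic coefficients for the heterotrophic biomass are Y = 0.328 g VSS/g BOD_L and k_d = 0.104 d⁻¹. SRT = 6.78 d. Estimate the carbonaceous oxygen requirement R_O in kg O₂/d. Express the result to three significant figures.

R_O ≈ 91.5 kg O₂/d

The observed yield is Y_obs = Y/(1 + k_d·θ_c) = 0.328 / (1 + 0.104 × 6.78) = 0.328 / 1.705 = 0.1924 g VSS per g BOD_L removed.
ΔS = 833 − 15.2 = 817.8 mg/L, so the substrate removal rate is 154 × 817.8/1000 = 125.9 kg BOD_L/d.
Biomass synthesised: P_X = Y_obs × 125.9 = 24.23 kg VSS/d.
Carbonaceous O₂ demand = substrate oxidised − cell-mass equivalent = 125.9 − 1.42 × 24.23 = 91.54 kg O₂/d.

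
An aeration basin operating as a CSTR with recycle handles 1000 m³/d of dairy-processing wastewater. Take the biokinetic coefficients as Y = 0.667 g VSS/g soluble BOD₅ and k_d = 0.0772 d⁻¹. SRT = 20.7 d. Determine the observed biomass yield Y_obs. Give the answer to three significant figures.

Y_obs ≈ 0.257 g VSS/g soluble BOD₅

Y_obs = Y / (1 + k_d θ_c) = 0.667 / (1 + 0.0772 × 20.7) = 0.667 / 2.598 = 0.2567.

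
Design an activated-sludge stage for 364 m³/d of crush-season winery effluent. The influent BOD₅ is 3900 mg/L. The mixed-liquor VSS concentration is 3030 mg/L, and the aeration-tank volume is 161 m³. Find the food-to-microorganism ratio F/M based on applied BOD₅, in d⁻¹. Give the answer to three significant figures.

F/M ≈ 2.91 d⁻¹

Food-to-microorganism ratio F/M = Q S₀ / (V X) = 364 × 3900 / (161.0 × 3030) = 2.910 d⁻¹.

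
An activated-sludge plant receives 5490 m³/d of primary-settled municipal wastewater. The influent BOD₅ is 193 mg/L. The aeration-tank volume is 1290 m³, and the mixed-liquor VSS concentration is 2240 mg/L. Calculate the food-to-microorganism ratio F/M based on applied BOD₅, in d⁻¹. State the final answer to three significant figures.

F/M ≈ 0.367 d⁻¹

F/M = Q·S₀ / (V·X) = 5490 × 193 / (1290 × 2240) = 0.3667 g BOD₅·(g VSS·d)⁻¹.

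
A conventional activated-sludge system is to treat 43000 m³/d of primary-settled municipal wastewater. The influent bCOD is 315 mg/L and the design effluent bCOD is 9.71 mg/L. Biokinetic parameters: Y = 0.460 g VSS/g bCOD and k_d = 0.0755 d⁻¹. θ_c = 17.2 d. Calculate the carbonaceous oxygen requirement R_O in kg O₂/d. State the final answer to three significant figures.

The observed yield is Y_obs = Y/(1 + k_d·θ_c) = 0.460 / (1 + 0.0755 × 17.2) = 0.460 / 2.299 = 0.2001 g VSS per g bCOD removed.
ΔS = 315 − 9.71 = 305.3 mg/L, so the substrate removal rate is 43000 × 305.3/1000 = 13127 kg bCOD/d.
Net sludge production P_X = 0.2001 × 13127 = 2627 kg VSS/d.
Carbonaceous O₂ demand = substrate oxidised − cell-mass equivalent = 13127 − 1.42 × 2627 = 9397 kg O₂/d.

R_O ≈ 9400 kg O₂/d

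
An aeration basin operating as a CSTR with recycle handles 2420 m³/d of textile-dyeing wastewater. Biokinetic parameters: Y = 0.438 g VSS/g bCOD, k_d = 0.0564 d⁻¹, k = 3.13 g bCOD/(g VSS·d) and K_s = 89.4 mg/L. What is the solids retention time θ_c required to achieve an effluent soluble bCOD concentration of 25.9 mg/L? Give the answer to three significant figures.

θ_c ≈ 3.98 d

Specific growth rate at S = 25.9 mg/L: μ = YkS/(K_s+S) = 0.438·3.13·25.9/(89.4+25.9) = 0.3080 d⁻¹.
1/θ_c = 0.3080 − 0.0564 = 0.2516 d⁻¹, so θ_c = 3.975 d.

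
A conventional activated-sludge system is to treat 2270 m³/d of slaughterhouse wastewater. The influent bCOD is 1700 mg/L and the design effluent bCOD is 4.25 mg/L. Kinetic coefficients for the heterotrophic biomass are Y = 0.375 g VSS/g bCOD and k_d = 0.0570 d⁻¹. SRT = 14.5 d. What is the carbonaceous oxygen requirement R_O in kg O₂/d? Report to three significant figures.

Y_obs = Y / (1 + k_d θ_c) = 0.375 / (1 + 0.0570 × 14.5) = 0.375 / 1.827 = 0.2053.
Substrate removed = Q·(S₀ − S) = 2270 m³/d × (1700 − 4.25) g/m³ = 3.85×10^6 g/d = 3849 kg/d.
Biomass synthesised: P_X = Y_obs × 3849 = 790.3 kg VSS/d.
R_O = Q·ΔS − 1.42 P_X = 3849 − 1122 = 2727 kg O₂/d.

R_O ≈ 2730 kg O₂/d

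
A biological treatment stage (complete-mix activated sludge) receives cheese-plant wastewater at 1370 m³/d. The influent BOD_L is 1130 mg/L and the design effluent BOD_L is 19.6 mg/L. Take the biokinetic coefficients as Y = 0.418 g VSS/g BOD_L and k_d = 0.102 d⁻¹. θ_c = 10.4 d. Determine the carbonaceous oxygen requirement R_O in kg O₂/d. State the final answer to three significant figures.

The observed yield is Y_obs = Y/(1 + k_d·θ_c) = 0.418 / (1 + 0.102 × 10.4) = 0.418 / 2.061 = 0.2028 g VSS per g BOD_L removed.
Q·(S₀ − S) = 1370 × (1130 − 19.6) × 10⁻³ = 1521 kg/d removed.
Net sludge production P_X = 0.2028 × 1521 = 308.6 kg VSS/d.
R_O = Q·ΔS − 1.42 P_X = 1521 − 438.2 = 1083 kg O₂/d.

R_O ≈ 1080 kg O₂/d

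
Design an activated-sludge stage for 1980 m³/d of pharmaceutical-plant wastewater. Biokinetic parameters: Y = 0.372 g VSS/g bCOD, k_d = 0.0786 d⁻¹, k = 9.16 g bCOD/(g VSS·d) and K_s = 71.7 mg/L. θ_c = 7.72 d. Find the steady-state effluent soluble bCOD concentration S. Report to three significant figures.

S ≈ 4.66 mg/L

Effluent substrate depends only on kinetics and SRT: S = K_s(1 + k_d θ_c) / [θ_c(Yk − k_d) − 1] = 71.7 × (1 + 0.0786 × 7.72) / [7.72 × (0.372 × 9.16 − 0.0786) − 1] = 115.2 / 24.70 = 4.664 mg/L.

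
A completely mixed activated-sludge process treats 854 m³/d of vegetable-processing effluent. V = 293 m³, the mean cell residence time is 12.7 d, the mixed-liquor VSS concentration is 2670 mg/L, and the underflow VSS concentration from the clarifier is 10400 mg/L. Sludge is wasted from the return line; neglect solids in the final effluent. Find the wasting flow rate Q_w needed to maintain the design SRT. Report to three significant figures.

Q_w ≈ 5.92 m³/d

Q_w = (V·X)/(θ_c X_r) = 293.0 × 2670 / (12.7 × 10400) = 5.923 m³/d.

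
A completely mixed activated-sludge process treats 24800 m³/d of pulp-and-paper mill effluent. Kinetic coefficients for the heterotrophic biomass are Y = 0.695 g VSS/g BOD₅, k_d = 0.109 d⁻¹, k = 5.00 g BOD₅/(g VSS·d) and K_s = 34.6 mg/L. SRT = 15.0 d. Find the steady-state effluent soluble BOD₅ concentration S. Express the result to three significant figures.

S ≈ 1.84 mg/L

From the Monod/SRT balance for a CMAS, S = K_s·(1+k_d θ_c)/[θ_c·(Y k − k_d) − 1] = 34.6 × (1 + 0.109 × 15.0) / [15.0 × (0.695 × 5.00 − 0.109) − 1] = 91.17 / 49.49 = 1.842 mg/L.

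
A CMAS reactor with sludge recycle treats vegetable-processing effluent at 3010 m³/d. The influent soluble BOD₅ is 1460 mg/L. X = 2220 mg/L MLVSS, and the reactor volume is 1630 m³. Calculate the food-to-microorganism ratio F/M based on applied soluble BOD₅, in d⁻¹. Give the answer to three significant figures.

F/M ≈ 1.21 d⁻¹

F/M = applied load / biomass = Q·S₀/(V·X) = 3010 × 1460 / (1630 × 2220) = 1.214 d⁻¹.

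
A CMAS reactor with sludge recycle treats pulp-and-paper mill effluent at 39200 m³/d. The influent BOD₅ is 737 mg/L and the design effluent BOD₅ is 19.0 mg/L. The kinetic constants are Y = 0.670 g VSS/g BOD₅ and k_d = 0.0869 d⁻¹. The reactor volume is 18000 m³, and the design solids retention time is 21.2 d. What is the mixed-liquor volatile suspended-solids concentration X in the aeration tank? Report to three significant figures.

X ≈ 7810 mg/L

Solving the biomass balance for X: X = Y Q (S₀−S) θ_c / [V (1+k_d θ_c)] = 0.670 × 39200 × (737 − 19.0) × 21.2 / [18000 × (1 + 0.0869 × 21.2)] = 7814 mg/L.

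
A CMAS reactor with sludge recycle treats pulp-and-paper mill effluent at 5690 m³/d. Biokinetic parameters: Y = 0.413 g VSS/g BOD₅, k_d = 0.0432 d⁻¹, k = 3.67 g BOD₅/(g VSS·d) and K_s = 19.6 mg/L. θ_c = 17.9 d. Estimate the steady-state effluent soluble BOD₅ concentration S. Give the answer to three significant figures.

For a completely mixed reactor with recycle the Lawrence–McCarty relation gives S = K_s·(1 + k_d·θ_c) / [θ_c·(Y·k − k_d) − 1] = 19.6 × (1 + 0.0432 × 17.9) / [17.9 × (0.413 × 3.67 − 0.0432) − 1] = 34.76 / 25.36 = 1.371 mg/L.

S ≈ 1.37 mg/L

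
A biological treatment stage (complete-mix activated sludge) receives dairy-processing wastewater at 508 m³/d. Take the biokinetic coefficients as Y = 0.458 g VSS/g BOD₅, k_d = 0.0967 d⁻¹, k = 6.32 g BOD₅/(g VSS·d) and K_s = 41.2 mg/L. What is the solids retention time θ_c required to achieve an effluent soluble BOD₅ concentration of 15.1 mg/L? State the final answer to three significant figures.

θ_c ≈ 1.47 d

At the target effluent, Y k S/(K_s+S) = 0.458×6.32×15.1/56.30 = 0.7763 d⁻¹.
θ_c = 1/(μ − k_d) = 1/(0.7763 − 0.0967) = 1/0.6796 = 1.471 d.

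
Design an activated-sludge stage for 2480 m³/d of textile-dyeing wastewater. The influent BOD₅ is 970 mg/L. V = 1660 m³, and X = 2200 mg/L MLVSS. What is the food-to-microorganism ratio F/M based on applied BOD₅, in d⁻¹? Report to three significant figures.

F/M = applied load / biomass = Q·S₀/(V·X) = 2480 × 970 / (1660 × 2200) = 0.6587 d⁻¹.

F/M ≈ 0.659 d⁻¹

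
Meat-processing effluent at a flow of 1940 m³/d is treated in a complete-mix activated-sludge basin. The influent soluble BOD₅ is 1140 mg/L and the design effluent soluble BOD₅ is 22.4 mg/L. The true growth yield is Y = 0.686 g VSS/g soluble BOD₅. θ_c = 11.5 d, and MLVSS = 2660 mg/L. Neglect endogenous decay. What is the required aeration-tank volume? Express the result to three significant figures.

V ≈ 6430 m³

Biomass mass balance (decay neglected): V·X = Y·Q·(S₀ − S)·θ_c, so V = 0.686 × 1940 × (1140 − 22.4) × 11.5 / 2660 = 6430 m³.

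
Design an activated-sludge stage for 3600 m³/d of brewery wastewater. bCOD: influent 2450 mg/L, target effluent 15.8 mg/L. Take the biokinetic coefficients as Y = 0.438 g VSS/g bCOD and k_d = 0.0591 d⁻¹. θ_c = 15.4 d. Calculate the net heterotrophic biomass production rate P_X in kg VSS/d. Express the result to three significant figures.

Correct the yield for decay: Y_obs = Y/(1 + k_d θ_c) = 0.438 / (1 + 0.0591 × 15.4) = 0.438 / 1.910 = 0.2293.
Q·(S₀ − S) = 3600 × (2450 − 15.8) × 10⁻³ = 8763 kg/d removed.
Biomass produced: P_X = Y_obs·Q·ΔS = 0.2293 × 8763 ≈ 2009 kg VSS/d.

P_X ≈ 2010 kg VSS/d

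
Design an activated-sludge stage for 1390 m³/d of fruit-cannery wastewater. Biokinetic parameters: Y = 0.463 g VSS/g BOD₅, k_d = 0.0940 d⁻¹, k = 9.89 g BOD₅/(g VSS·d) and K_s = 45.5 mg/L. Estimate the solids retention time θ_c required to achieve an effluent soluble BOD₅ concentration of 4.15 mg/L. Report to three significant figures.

Specific growth rate at S = 4.15 mg/L: μ = YkS/(K_s+S) = 0.463·9.89·4.15/(45.5+4.15) = 0.3827 d⁻¹.
Then 1/θ_c = μ − k_d = 0.3827 − 0.0940 = 0.2887 d⁻¹, giving θ_c = 3.463 d.

θ_c ≈ 3.46 d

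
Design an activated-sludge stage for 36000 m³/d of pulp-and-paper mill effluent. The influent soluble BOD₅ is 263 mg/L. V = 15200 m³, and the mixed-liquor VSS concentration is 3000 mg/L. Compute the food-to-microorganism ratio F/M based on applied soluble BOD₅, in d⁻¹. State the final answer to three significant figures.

F/M = applied load / biomass = Q·S₀/(V·X) = 36000 × 263 / (15200 × 3000) = 0.2076 d⁻¹.

F/M ≈ 0.208 d⁻¹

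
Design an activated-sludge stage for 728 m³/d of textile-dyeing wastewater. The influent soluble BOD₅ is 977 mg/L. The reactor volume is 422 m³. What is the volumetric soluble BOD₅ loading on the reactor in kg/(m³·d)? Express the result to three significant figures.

L_v = Q S₀ / V = 728 × 977 × 10⁻³ / 422.0 = 1.685 kg/(m³·d).

L_v ≈ 1.69 kg soluble BOD₅/(m³·d)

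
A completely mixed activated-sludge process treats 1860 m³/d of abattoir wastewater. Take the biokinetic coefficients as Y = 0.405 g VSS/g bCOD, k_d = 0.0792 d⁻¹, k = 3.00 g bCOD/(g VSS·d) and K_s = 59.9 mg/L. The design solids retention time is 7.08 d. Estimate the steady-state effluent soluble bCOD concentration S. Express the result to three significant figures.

Effluent substrate depends only on kinetics and SRT: S = K_s(1 + k_d θ_c) / [θ_c(Yk − k_d) − 1] = 59.9 × (1 + 0.0792 × 7.08) / [7.08 × (0.405 × 3.00 − 0.0792) − 1] = 93.49 / 7.041 = 13.28 mg/L.

S ≈ 13.3 mg/L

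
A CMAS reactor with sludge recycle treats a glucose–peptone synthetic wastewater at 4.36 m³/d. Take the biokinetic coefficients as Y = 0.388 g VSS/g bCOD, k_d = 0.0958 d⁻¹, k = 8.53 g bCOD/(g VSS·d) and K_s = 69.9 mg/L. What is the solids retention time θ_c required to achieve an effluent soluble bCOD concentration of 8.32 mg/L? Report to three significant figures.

θ_c ≈ 3.90 d

From 1/θ_c = Y·k·S/(K_s + S) − k_d: Y·k·S/(K_s+S) = 0.388 × 8.53 × 8.32 / (69.9 + 8.32) = 0.3520 d⁻¹.
θ_c = 1/(μ − k_d) = 1/(0.3520 − 0.0958) = 1/0.2562 = 3.903 d.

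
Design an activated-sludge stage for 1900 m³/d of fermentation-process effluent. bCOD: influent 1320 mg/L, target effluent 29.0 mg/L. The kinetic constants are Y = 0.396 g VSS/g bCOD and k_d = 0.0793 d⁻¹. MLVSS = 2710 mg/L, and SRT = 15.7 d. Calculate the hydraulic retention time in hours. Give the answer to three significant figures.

Steady-state biomass mass balance: V·X·(1 + k_d·θ_c) = Y·Q·(S₀ − S)·θ_c, so V = 0.396 × 1900 × (1320 − 29.0) × 15.7 / [2710 × (1 + 0.0793 × 15.7)] = 1.53×10^7 / 6084 = 2507 m³.
τ = V/Q = 2507/1900 = 1.319 d, or 31.66 h.

τ ≈ 31.7 h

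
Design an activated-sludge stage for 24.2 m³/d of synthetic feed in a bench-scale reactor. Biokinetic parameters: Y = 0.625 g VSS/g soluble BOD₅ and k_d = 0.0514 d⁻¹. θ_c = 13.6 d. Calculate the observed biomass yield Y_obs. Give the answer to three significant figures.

Correct the yield for decay: Y_obs = Y/(1 + k_d θ_c) = 0.625 / (1 + 0.0514 × 13.6) = 0.625 / 1.699 = 0.3679.

Y_obs ≈ 0.368 g VSS/g soluble BOD₅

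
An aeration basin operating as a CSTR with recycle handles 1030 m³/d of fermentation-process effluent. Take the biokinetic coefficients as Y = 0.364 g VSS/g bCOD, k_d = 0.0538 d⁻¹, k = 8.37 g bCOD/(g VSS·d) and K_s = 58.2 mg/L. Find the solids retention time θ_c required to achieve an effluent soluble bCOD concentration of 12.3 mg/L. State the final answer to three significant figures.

Specific growth rate at S = 12.3 mg/L: μ = YkS/(K_s+S) = 0.364·8.37·12.3/(58.2+12.3) = 0.5315 d⁻¹.
θ_c = 1/(μ − k_d) = 1/(0.5315 − 0.0538) = 1/0.4777 = 2.093 d.

θ_c ≈ 2.09 d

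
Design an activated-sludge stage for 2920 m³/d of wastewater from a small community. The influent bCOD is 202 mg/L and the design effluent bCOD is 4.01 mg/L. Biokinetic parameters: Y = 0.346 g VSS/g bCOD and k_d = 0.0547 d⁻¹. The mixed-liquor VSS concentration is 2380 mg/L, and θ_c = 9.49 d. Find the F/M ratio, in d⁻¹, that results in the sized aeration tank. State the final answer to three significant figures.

F/M ≈ 0.472 d⁻¹

Rearranging the biomass balance for a CMAS with decay, V = Y·Q·ΔS·θ_c / [X·(1+k_d θ_c)] = 0.346 × 2920 × (202 − 4.01) × 9.49 / [2380 × (1 + 0.0547 × 9.49)] = 1.9×10^6 / 3615 = 525.1 m³.
F/M = applied load / biomass = Q·S₀/(V·X) = 2920 × 202 / (525.1 × 2380) = 0.4720 d⁻¹.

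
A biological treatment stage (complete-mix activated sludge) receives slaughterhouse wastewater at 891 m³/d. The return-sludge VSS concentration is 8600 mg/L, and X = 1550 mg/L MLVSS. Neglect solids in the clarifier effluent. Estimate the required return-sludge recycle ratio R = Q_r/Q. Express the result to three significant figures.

Mass balance around the secondary clarifier (neglecting effluent solids): R = X / (X_r − X) = 1550 / (8600 − 1550) = 0.2199.

R ≈ 0.220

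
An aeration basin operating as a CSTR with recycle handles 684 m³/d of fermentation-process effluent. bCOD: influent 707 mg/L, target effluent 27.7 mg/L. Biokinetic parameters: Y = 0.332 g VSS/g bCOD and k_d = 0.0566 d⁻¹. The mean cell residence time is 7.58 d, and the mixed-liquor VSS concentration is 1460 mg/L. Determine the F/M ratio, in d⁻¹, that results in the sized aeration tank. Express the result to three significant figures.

F/M ≈ 0.591 d⁻¹

Steady-state biomass mass balance: V·X·(1 + k_d·θ_c) = Y·Q·(S₀ − S)·θ_c, so V = 0.332 × 684 × (707 − 27.7) × 7.58 / [1460 × (1 + 0.0566 × 7.58)] = 1.17×10^6 / 2086 = 560.4 m³.
Food-to-microorganism ratio F/M = Q S₀ / (V X) = 684 × 707 / (560.4 × 1460) = 0.5910 d⁻¹.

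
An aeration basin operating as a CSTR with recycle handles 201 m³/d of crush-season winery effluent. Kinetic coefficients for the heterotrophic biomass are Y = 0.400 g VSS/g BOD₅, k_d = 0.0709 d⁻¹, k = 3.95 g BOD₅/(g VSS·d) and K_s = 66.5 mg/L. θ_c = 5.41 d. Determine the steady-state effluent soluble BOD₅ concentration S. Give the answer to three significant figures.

S ≈ 12.8 mg/L

Effluent substrate depends only on kinetics and SRT: S = K_s(1 + k_d θ_c) / [θ_c(Yk − k_d) − 1] = 66.5 × (1 + 0.0709 × 5.41) / [5.41 × (0.400 × 3.95 − 0.0709) − 1] = 92.01 / 7.164 = 12.84 mg/L.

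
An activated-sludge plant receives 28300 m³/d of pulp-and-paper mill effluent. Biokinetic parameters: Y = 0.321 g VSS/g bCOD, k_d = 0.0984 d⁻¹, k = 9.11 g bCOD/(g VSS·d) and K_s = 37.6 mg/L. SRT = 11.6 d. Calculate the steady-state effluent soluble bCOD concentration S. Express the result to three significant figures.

S ≈ 2.53 mg/L

From the Monod/SRT balance for a CMAS, S = K_s·(1+k_d θ_c)/[θ_c·(Y k − k_d) − 1] = 37.6 × (1 + 0.0984 × 11.6) / [11.6 × (0.321 × 9.11 − 0.0984) − 1] = 80.52 / 31.78 = 2.534 mg/L.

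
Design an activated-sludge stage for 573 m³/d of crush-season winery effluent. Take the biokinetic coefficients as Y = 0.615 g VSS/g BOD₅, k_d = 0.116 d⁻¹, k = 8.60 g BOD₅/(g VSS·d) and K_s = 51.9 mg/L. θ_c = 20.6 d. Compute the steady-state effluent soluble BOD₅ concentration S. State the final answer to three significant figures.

S ≈ 1.67 mg/L

From the Monod/SRT balance for a CMAS, S = K_s·(1+k_d θ_c)/[θ_c·(Y k − k_d) − 1] = 51.9 × (1 + 0.116 × 20.6) / [20.6 × (0.615 × 8.60 − 0.116) − 1] = 175.9 / 105.6 = 1.666 mg/L.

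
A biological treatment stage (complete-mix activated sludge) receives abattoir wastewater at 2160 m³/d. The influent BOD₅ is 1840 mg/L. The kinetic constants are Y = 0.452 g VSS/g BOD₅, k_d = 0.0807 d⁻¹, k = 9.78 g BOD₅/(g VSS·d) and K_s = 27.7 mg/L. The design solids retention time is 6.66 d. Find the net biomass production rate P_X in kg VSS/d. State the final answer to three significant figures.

Effluent substrate depends only on kinetics and SRT: S = K_s(1 + k_d θ_c) / [θ_c(Yk − k_d) − 1] = 27.7 × (1 + 0.0807 × 6.66) / [6.66 × (0.452 × 9.78 − 0.0807) − 1] = 42.59 / 27.90 = 1.526 mg/L.
Y_obs = Y / (1 + k_d θ_c) = 0.452 / (1 + 0.0807 × 6.66) = 0.452 / 1.537 = 0.2940.
ΔS = 1840 − 1.53 = 1838 mg/L, so the substrate removal rate is 2160 × 1838/1000 = 3971 kg BOD₅/d.
So the net sludge growth is P_X = 0.2940 × 3971 = 1167 kg VSS/d.

P_X ≈ 1170 kg VSS/d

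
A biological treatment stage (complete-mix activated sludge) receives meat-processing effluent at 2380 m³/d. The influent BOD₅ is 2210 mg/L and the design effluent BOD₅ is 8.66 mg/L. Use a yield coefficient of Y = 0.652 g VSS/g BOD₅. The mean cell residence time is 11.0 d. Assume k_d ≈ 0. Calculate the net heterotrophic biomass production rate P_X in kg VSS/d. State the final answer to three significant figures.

Since k_d ≈ 0, Y_obs = Y = 0.652 g VSS/g BOD₅.
Mass of BOD₅ removed per day: Q(S₀ − S) = 2380 × 2201 g/m³ = 5239 kg/d.
Net biomass production P_X = Y_obs × Q·(S₀ − S) = 0.6520 × 5239 = 3416 kg VSS/d.

P_X ≈ 3420 kg VSS/d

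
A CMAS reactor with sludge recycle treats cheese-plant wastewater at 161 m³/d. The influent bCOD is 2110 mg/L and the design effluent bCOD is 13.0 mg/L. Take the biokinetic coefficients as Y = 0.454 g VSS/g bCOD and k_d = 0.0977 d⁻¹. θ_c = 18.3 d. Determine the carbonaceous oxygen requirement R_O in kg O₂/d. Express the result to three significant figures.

Correct the yield for decay: Y_obs = Y/(1 + k_d θ_c) = 0.454 / (1 + 0.0977 × 18.3) = 0.454 / 2.788 = 0.1628.
Substrate removed = Q·(S₀ − S) = 161 m³/d × (2110 − 13.0) g/m³ = 3.38×10^5 g/d = 337.6 kg/d.
P_X = Y_obs·Q·(S₀ − S) = 0.1628 × 337.6 = 54.98 kg VSS/d.
Carbonaceous O₂ demand = substrate oxidised − cell-mass equivalent = 337.6 − 1.42 × 54.98 = 259.5 kg O₂/d.

R_O ≈ 260 kg O₂/d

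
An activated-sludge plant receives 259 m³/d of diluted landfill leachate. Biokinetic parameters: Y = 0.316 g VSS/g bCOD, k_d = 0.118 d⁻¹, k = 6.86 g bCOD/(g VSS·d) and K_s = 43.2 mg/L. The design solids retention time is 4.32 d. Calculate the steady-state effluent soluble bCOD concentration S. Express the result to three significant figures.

From the Monod/SRT balance for a CMAS, S = K_s·(1+k_d θ_c)/[θ_c·(Y k − k_d) − 1] = 43.2 × (1 + 0.118 × 4.32) / [4.32 × (0.316 × 6.86 − 0.118) − 1] = 65.22 / 7.855 = 8.303 mg/L.

S ≈ 8.30 mg/L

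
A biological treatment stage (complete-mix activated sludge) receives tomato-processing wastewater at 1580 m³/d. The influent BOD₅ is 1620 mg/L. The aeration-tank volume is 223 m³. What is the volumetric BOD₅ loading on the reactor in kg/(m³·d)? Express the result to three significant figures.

L_v ≈ 11.5 kg BOD₅/(m³·d)

Volumetric loading L_v = Q·S₀ / V = 1580 × 1620 g/m³ / 223.0 m³ = 11478 g/(m³·d) = 11.48 kg BOD₅/(m³·d).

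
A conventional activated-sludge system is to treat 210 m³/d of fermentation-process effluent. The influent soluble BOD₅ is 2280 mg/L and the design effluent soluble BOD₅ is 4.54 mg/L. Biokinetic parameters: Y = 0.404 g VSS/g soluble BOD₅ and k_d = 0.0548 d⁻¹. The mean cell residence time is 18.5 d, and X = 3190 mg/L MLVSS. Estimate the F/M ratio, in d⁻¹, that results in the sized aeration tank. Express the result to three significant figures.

From the SRT design equation V = Y Q (S₀−S) θ_c / [X (1 + k_d θ_c)] = 0.404 × 210 × (2280 − 4.54) × 18.5 / [3190 × (1 + 0.0548 × 18.5)] = 3.57×10^6 / 6424 = 555.9 m³.
F/M = applied load / biomass = Q·S₀/(V·X) = 210 × 2280 / (555.9 × 3190) = 0.2700 d⁻¹.

F/M ≈ 0.270 d⁻¹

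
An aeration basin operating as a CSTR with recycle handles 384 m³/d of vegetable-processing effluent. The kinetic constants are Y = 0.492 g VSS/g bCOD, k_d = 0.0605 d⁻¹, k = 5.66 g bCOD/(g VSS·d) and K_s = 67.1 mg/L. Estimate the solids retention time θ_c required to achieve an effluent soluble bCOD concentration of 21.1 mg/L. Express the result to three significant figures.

θ_c ≈ 1.65 d

At the target effluent, Y k S/(K_s+S) = 0.492×5.66×21.1/88.20 = 0.6662 d⁻¹.
θ_c = 1/(μ − k_d) = 1/(0.6662 − 0.0605) = 1/0.6057 = 1.651 d.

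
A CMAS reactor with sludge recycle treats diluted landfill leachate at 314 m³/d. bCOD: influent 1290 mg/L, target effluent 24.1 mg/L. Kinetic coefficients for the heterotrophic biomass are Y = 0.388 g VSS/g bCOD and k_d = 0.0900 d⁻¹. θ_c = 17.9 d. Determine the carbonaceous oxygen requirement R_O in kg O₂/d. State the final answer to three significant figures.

R_O ≈ 314 kg O₂/d

Y_obs = Y / (1 + k_d θ_c) = 0.388 / (1 + 0.0900 × 17.9) = 0.388 / 2.611 = 0.1486.
Q·(S₀ − S) = 314 × (1290 − 24.1) × 10⁻³ = 397.5 kg/d removed.
P_X = Y_obs·Q·(S₀ − S) = 0.1486 × 397.5 = 59.07 kg VSS/d.
Carbonaceous O₂ demand = substrate oxidised − cell-mass equivalent = 397.5 − 1.42 × 59.07 = 313.6 kg O₂/d.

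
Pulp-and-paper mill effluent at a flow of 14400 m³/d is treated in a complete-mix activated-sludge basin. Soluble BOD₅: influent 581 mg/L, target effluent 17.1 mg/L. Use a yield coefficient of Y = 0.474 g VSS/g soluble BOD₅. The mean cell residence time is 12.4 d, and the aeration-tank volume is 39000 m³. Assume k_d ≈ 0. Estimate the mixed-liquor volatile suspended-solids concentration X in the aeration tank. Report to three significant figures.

X ≈ 1220 mg/L

X = Y·Q·ΔS·θ_c / V = 0.474 × 14400 × (581 − 17.1) × 12.4 / 39000 = 1224 mg/L.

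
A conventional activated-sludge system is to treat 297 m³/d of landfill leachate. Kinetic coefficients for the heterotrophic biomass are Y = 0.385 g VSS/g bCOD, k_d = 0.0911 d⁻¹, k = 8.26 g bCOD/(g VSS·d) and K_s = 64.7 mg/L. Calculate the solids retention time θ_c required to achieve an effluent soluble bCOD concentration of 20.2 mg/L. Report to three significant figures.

At the target effluent, Y k S/(K_s+S) = 0.385×8.26×20.2/84.90 = 0.7566 d⁻¹.
1/θ_c = 0.7566 − 0.0911 = 0.6655 d⁻¹, so θ_c = 1.503 d.

θ_c ≈ 1.50 d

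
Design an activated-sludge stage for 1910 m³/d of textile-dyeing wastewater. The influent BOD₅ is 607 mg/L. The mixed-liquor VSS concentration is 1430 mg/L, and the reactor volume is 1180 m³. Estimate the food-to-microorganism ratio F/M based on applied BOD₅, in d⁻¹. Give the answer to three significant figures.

F/M ≈ 0.687 d⁻¹

F/M = Q·S₀ / (V·X) = 1910 × 607 / (1180 × 1430) = 0.6871 g BOD₅·(g VSS·d)⁻¹.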